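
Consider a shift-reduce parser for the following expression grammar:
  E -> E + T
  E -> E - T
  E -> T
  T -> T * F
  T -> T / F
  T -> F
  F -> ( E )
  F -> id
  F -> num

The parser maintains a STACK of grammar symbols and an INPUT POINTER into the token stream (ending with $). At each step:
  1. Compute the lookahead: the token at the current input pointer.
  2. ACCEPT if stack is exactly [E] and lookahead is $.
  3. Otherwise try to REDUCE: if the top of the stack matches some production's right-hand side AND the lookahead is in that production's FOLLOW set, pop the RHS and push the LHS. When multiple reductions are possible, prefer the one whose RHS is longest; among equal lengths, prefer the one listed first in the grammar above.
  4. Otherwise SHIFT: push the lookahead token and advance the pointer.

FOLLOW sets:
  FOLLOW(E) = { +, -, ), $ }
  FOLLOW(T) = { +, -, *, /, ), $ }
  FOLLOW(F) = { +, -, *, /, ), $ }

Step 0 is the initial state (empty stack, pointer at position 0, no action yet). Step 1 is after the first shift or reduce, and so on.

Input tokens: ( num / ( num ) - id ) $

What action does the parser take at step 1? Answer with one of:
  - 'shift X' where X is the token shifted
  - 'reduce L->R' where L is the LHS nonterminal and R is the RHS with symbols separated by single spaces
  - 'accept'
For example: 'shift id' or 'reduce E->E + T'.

Answer: shift (

Derivation:
Step 1: shift (. Stack=[(] ptr=1 lookahead=num remaining=[num / ( num ) - id ) $]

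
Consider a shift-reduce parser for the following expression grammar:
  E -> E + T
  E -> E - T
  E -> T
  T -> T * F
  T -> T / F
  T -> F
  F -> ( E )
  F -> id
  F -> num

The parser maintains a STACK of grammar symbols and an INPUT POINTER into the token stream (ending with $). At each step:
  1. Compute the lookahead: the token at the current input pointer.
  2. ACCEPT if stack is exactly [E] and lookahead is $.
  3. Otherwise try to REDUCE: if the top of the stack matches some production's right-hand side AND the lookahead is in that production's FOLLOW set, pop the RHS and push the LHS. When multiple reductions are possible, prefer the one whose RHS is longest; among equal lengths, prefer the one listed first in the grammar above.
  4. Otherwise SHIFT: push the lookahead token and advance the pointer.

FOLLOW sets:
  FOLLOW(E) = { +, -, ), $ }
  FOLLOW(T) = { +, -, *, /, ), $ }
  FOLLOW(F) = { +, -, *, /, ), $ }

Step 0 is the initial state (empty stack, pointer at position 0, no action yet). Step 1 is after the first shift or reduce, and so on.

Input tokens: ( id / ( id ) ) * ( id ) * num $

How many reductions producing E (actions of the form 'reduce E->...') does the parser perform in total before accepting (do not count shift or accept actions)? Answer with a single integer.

Step 1: shift (. Stack=[(] ptr=1 lookahead=id remaining=[id / ( id ) ) * ( id ) * num $]
Step 2: shift id. Stack=[( id] ptr=2 lookahead=/ remaining=[/ ( id ) ) * ( id ) * num $]
Step 3: reduce F->id. Stack=[( F] ptr=2 lookahead=/ remaining=[/ ( id ) ) * ( id ) * num $]
Step 4: reduce T->F. Stack=[( T] ptr=2 lookahead=/ remaining=[/ ( id ) ) * ( id ) * num $]
Step 5: shift /. Stack=[( T /] ptr=3 lookahead=( remaining=[( id ) ) * ( id ) * num $]
Step 6: shift (. Stack=[( T / (] ptr=4 lookahead=id remaining=[id ) ) * ( id ) * num $]
Step 7: shift id. Stack=[( T / ( id] ptr=5 lookahead=) remaining=[) ) * ( id ) * num $]
Step 8: reduce F->id. Stack=[( T / ( F] ptr=5 lookahead=) remaining=[) ) * ( id ) * num $]
Step 9: reduce T->F. Stack=[( T / ( T] ptr=5 lookahead=) remaining=[) ) * ( id ) * num $]
Step 10: reduce E->T. Stack=[( T / ( E] ptr=5 lookahead=) remaining=[) ) * ( id ) * num $]
Step 11: shift ). Stack=[( T / ( E )] ptr=6 lookahead=) remaining=[) * ( id ) * num $]
Step 12: reduce F->( E ). Stack=[( T / F] ptr=6 lookahead=) remaining=[) * ( id ) * num $]
Step 13: reduce T->T / F. Stack=[( T] ptr=6 lookahead=) remaining=[) * ( id ) * num $]
Step 14: reduce E->T. Stack=[( E] ptr=6 lookahead=) remaining=[) * ( id ) * num $]
Step 15: shift ). Stack=[( E )] ptr=7 lookahead=* remaining=[* ( id ) * num $]
Step 16: reduce F->( E ). Stack=[F] ptr=7 lookahead=* remaining=[* ( id ) * num $]
Step 17: reduce T->F. Stack=[T] ptr=7 lookahead=* remaining=[* ( id ) * num $]
Step 18: shift *. Stack=[T *] ptr=8 lookahead=( remaining=[( id ) * num $]
Step 19: shift (. Stack=[T * (] ptr=9 lookahead=id remaining=[id ) * num $]
Step 20: shift id. Stack=[T * ( id] ptr=10 lookahead=) remaining=[) * num $]
Step 21: reduce F->id. Stack=[T * ( F] ptr=10 lookahead=) remaining=[) * num $]
Step 22: reduce T->F. Stack=[T * ( T] ptr=10 lookahead=) remaining=[) * num $]
Step 23: reduce E->T. Stack=[T * ( E] ptr=10 lookahead=) remaining=[) * num $]
Step 24: shift ). Stack=[T * ( E )] ptr=11 lookahead=* remaining=[* num $]
Step 25: reduce F->( E ). Stack=[T * F] ptr=11 lookahead=* remaining=[* num $]
Step 26: reduce T->T * F. Stack=[T] ptr=11 lookahead=* remaining=[* num $]
Step 27: shift *. Stack=[T *] ptr=12 lookahead=num remaining=[num $]
Step 28: shift num. Stack=[T * num] ptr=13 lookahead=$ remaining=[$]
Step 29: reduce F->num. Stack=[T * F] ptr=13 lookahead=$ remaining=[$]
Step 30: reduce T->T * F. Stack=[T] ptr=13 lookahead=$ remaining=[$]
Step 31: reduce E->T. Stack=[E] ptr=13 lookahead=$ remaining=[$]
Step 32: accept. Stack=[E] ptr=13 lookahead=$ remaining=[$]

Answer: 4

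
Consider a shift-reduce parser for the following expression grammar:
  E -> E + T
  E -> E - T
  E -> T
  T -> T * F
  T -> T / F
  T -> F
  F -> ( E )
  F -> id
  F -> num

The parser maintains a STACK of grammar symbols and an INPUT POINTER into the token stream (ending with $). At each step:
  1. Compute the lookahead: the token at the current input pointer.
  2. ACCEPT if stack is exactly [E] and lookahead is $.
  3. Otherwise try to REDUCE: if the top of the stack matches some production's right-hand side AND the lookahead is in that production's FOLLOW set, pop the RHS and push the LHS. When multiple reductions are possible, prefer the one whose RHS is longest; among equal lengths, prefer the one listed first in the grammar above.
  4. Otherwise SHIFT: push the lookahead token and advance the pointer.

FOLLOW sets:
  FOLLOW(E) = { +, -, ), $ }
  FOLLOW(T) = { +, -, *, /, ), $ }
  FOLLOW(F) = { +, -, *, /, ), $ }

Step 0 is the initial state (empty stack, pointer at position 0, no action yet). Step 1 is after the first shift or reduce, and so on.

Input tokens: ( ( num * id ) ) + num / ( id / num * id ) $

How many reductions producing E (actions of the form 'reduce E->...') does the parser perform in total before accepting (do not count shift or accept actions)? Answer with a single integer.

Answer: 5

Derivation:
Step 1: shift (. Stack=[(] ptr=1 lookahead=( remaining=[( num * id ) ) + num / ( id / num * id ) $]
Step 2: shift (. Stack=[( (] ptr=2 lookahead=num remaining=[num * id ) ) + num / ( id / num * id ) $]
Step 3: shift num. Stack=[( ( num] ptr=3 lookahead=* remaining=[* id ) ) + num / ( id / num * id ) $]
Step 4: reduce F->num. Stack=[( ( F] ptr=3 lookahead=* remaining=[* id ) ) + num / ( id / num * id ) $]
Step 5: reduce T->F. Stack=[( ( T] ptr=3 lookahead=* remaining=[* id ) ) + num / ( id / num * id ) $]
Step 6: shift *. Stack=[( ( T *] ptr=4 lookahead=id remaining=[id ) ) + num / ( id / num * id ) $]
Step 7: shift id. Stack=[( ( T * id] ptr=5 lookahead=) remaining=[) ) + num / ( id / num * id ) $]
Step 8: reduce F->id. Stack=[( ( T * F] ptr=5 lookahead=) remaining=[) ) + num / ( id / num * id ) $]
Step 9: reduce T->T * F. Stack=[( ( T] ptr=5 lookahead=) remaining=[) ) + num / ( id / num * id ) $]
Step 10: reduce E->T. Stack=[( ( E] ptr=5 lookahead=) remaining=[) ) + num / ( id / num * id ) $]
Step 11: shift ). Stack=[( ( E )] ptr=6 lookahead=) remaining=[) + num / ( id / num * id ) $]
Step 12: reduce F->( E ). Stack=[( F] ptr=6 lookahead=) remaining=[) + num / ( id / num * id ) $]
Step 13: reduce T->F. Stack=[( T] ptr=6 lookahead=) remaining=[) + num / ( id / num * id ) $]
Step 14: reduce E->T. Stack=[( E] ptr=6 lookahead=) remaining=[) + num / ( id / num * id ) $]
Step 15: shift ). Stack=[( E )] ptr=7 lookahead=+ remaining=[+ num / ( id / num * id ) $]
Step 16: reduce F->( E ). Stack=[F] ptr=7 lookahead=+ remaining=[+ num / ( id / num * id ) $]
Step 17: reduce T->F. Stack=[T] ptr=7 lookahead=+ remaining=[+ num / ( id / num * id ) $]
Step 18: reduce E->T. Stack=[E] ptr=7 lookahead=+ remaining=[+ num / ( id / num * id ) $]
Step 19: shift +. Stack=[E +] ptr=8 lookahead=num remaining=[num / ( id / num * id ) $]
Step 20: shift num. Stack=[E + num] ptr=9 lookahead=/ remaining=[/ ( id / num * id ) $]
Step 21: reduce F->num. Stack=[E + F] ptr=9 lookahead=/ remaining=[/ ( id / num * id ) $]
Step 22: reduce T->F. Stack=[E + T] ptr=9 lookahead=/ remaining=[/ ( id / num * id ) $]
Step 23: shift /. Stack=[E + T /] ptr=10 lookahead=( remaining=[( id / num * id ) $]
Step 24: shift (. Stack=[E + T / (] ptr=11 lookahead=id remaining=[id / num * id ) $]
Step 25: shift id. Stack=[E + T / ( id] ptr=12 lookahead=/ remaining=[/ num * id ) $]
Step 26: reduce F->id. Stack=[E + T / ( F] ptr=12 lookahead=/ remaining=[/ num * id ) $]
Step 27: reduce T->F. Stack=[E + T / ( T] ptr=12 lookahead=/ remaining=[/ num * id ) $]
Step 28: shift /. Stack=[E + T / ( T /] ptr=13 lookahead=num remaining=[num * id ) $]
Step 29: shift num. Stack=[E + T / ( T / num] ptr=14 lookahead=* remaining=[* id ) $]
Step 30: reduce F->num. Stack=[E + T / ( T / F] ptr=14 lookahead=* remaining=[* id ) $]
Step 31: reduce T->T / F. Stack=[E + T / ( T] ptr=14 lookahead=* remaining=[* id ) $]
Step 32: shift *. Stack=[E + T / ( T *] ptr=15 lookahead=id remaining=[id ) $]
Step 33: shift id. Stack=[E + T / ( T * id] ptr=16 lookahead=) remaining=[) $]
Step 34: reduce F->id. Stack=[E + T / ( T * F] ptr=16 lookahead=) remaining=[) $]
Step 35: reduce T->T * F. Stack=[E + T / ( T] ptr=16 lookahead=) remaining=[) $]
Step 36: reduce E->T. Stack=[E + T / ( E] ptr=16 lookahead=) remaining=[) $]
Step 37: shift ). Stack=[E + T / ( E )] ptr=17 lookahead=$ remaining=[$]
Step 38: reduce F->( E ). Stack=[E + T / F] ptr=17 lookahead=$ remaining=[$]
Step 39: reduce T->T / F. Stack=[E + T] ptr=17 lookahead=$ remaining=[$]
Step 40: reduce E->E + T. Stack=[E] ptr=17 lookahead=$ remaining=[$]
Step 41: accept. Stack=[E] ptr=17 lookahead=$ remaining=[$]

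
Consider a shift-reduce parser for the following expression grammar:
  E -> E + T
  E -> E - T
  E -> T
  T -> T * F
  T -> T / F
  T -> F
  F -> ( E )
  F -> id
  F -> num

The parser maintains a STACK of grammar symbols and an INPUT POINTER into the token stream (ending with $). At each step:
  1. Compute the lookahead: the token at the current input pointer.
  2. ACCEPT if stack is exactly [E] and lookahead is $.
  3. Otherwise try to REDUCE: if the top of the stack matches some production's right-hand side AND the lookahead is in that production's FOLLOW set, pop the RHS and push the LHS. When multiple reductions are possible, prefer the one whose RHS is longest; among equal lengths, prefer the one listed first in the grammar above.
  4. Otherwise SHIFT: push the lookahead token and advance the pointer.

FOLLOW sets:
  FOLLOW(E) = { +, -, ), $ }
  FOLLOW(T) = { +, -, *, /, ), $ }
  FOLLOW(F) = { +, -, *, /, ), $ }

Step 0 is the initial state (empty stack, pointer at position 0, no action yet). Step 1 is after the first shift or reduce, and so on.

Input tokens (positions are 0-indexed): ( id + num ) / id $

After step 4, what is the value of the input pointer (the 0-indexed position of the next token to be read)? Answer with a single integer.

Step 1: shift (. Stack=[(] ptr=1 lookahead=id remaining=[id + num ) / id $]
Step 2: shift id. Stack=[( id] ptr=2 lookahead=+ remaining=[+ num ) / id $]
Step 3: reduce F->id. Stack=[( F] ptr=2 lookahead=+ remaining=[+ num ) / id $]
Step 4: reduce T->F. Stack=[( T] ptr=2 lookahead=+ remaining=[+ num ) / id $]

Answer: 2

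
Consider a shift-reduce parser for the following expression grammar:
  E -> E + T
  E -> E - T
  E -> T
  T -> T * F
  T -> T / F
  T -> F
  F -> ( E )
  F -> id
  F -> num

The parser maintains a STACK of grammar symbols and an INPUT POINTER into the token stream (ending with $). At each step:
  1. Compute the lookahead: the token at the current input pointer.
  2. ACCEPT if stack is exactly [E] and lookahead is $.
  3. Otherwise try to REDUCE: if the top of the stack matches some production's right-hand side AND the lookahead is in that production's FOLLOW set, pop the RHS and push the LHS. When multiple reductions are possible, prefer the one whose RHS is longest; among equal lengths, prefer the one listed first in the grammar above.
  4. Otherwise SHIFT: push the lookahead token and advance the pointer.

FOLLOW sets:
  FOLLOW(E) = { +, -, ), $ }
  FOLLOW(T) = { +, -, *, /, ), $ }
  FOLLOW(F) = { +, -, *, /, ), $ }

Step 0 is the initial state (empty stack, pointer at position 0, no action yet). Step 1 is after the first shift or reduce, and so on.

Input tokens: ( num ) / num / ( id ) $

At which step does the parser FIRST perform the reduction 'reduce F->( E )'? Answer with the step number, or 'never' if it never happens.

Step 1: shift (. Stack=[(] ptr=1 lookahead=num remaining=[num ) / num / ( id ) $]
Step 2: shift num. Stack=[( num] ptr=2 lookahead=) remaining=[) / num / ( id ) $]
Step 3: reduce F->num. Stack=[( F] ptr=2 lookahead=) remaining=[) / num / ( id ) $]
Step 4: reduce T->F. Stack=[( T] ptr=2 lookahead=) remaining=[) / num / ( id ) $]
Step 5: reduce E->T. Stack=[( E] ptr=2 lookahead=) remaining=[) / num / ( id ) $]
Step 6: shift ). Stack=[( E )] ptr=3 lookahead=/ remaining=[/ num / ( id ) $]
Step 7: reduce F->( E ). Stack=[F] ptr=3 lookahead=/ remaining=[/ num / ( id ) $]

Answer: 7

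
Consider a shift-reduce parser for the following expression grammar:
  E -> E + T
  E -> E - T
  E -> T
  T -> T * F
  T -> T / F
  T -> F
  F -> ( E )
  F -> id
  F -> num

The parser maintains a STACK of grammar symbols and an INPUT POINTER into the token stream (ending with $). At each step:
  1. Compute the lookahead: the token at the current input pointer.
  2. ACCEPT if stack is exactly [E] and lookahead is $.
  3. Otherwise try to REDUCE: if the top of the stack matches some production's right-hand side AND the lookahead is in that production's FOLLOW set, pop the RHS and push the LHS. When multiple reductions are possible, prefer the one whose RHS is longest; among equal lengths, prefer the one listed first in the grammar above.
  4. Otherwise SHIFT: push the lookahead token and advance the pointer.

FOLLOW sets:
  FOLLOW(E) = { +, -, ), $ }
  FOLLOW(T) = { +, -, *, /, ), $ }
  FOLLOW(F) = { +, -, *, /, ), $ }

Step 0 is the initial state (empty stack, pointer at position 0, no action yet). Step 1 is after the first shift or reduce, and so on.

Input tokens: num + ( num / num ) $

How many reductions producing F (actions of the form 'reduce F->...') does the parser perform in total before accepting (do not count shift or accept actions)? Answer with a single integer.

Answer: 4

Derivation:
Step 1: shift num. Stack=[num] ptr=1 lookahead=+ remaining=[+ ( num / num ) $]
Step 2: reduce F->num. Stack=[F] ptr=1 lookahead=+ remaining=[+ ( num / num ) $]
Step 3: reduce T->F. Stack=[T] ptr=1 lookahead=+ remaining=[+ ( num / num ) $]
Step 4: reduce E->T. Stack=[E] ptr=1 lookahead=+ remaining=[+ ( num / num ) $]
Step 5: shift +. Stack=[E +] ptr=2 lookahead=( remaining=[( num / num ) $]
Step 6: shift (. Stack=[E + (] ptr=3 lookahead=num remaining=[num / num ) $]
Step 7: shift num. Stack=[E + ( num] ptr=4 lookahead=/ remaining=[/ num ) $]
Step 8: reduce F->num. Stack=[E + ( F] ptr=4 lookahead=/ remaining=[/ num ) $]
Step 9: reduce T->F. Stack=[E + ( T] ptr=4 lookahead=/ remaining=[/ num ) $]
Step 10: shift /. Stack=[E + ( T /] ptr=5 lookahead=num remaining=[num ) $]
Step 11: shift num. Stack=[E + ( T / num] ptr=6 lookahead=) remaining=[) $]
Step 12: reduce F->num. Stack=[E + ( T / F] ptr=6 lookahead=) remaining=[) $]
Step 13: reduce T->T / F. Stack=[E + ( T] ptr=6 lookahead=) remaining=[) $]
Step 14: reduce E->T. Stack=[E + ( E] ptr=6 lookahead=) remaining=[) $]
Step 15: shift ). Stack=[E + ( E )] ptr=7 lookahead=$ remaining=[$]
Step 16: reduce F->( E ). Stack=[E + F] ptr=7 lookahead=$ remaining=[$]
Step 17: reduce T->F. Stack=[E + T] ptr=7 lookahead=$ remaining=[$]
Step 18: reduce E->E + T. Stack=[E] ptr=7 lookahead=$ remaining=[$]
Step 19: accept. Stack=[E] ptr=7 lookahead=$ remaining=[$]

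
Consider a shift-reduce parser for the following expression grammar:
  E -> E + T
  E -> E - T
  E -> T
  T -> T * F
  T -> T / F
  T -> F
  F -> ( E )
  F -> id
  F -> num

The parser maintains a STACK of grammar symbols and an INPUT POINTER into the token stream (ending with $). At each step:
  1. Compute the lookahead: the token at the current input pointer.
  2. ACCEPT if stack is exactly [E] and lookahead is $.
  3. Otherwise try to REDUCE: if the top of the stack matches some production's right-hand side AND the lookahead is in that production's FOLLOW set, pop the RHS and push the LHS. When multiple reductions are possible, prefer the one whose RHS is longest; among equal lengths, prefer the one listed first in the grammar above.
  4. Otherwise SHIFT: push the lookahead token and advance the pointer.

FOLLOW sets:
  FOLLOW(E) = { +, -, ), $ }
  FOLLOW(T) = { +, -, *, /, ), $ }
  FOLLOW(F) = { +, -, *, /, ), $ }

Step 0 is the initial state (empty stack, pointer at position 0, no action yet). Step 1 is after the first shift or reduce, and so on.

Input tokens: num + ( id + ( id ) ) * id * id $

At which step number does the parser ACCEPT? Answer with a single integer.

Step 1: shift num. Stack=[num] ptr=1 lookahead=+ remaining=[+ ( id + ( id ) ) * id * id $]
Step 2: reduce F->num. Stack=[F] ptr=1 lookahead=+ remaining=[+ ( id + ( id ) ) * id * id $]
Step 3: reduce T->F. Stack=[T] ptr=1 lookahead=+ remaining=[+ ( id + ( id ) ) * id * id $]
Step 4: reduce E->T. Stack=[E] ptr=1 lookahead=+ remaining=[+ ( id + ( id ) ) * id * id $]
Step 5: shift +. Stack=[E +] ptr=2 lookahead=( remaining=[( id + ( id ) ) * id * id $]
Step 6: shift (. Stack=[E + (] ptr=3 lookahead=id remaining=[id + ( id ) ) * id * id $]
Step 7: shift id. Stack=[E + ( id] ptr=4 lookahead=+ remaining=[+ ( id ) ) * id * id $]
Step 8: reduce F->id. Stack=[E + ( F] ptr=4 lookahead=+ remaining=[+ ( id ) ) * id * id $]
Step 9: reduce T->F. Stack=[E + ( T] ptr=4 lookahead=+ remaining=[+ ( id ) ) * id * id $]
Step 10: reduce E->T. Stack=[E + ( E] ptr=4 lookahead=+ remaining=[+ ( id ) ) * id * id $]
Step 11: shift +. Stack=[E + ( E +] ptr=5 lookahead=( remaining=[( id ) ) * id * id $]
Step 12: shift (. Stack=[E + ( E + (] ptr=6 lookahead=id remaining=[id ) ) * id * id $]
Step 13: shift id. Stack=[E + ( E + ( id] ptr=7 lookahead=) remaining=[) ) * id * id $]
Step 14: reduce F->id. Stack=[E + ( E + ( F] ptr=7 lookahead=) remaining=[) ) * id * id $]
Step 15: reduce T->F. Stack=[E + ( E + ( T] ptr=7 lookahead=) remaining=[) ) * id * id $]
Step 16: reduce E->T. Stack=[E + ( E + ( E] ptr=7 lookahead=) remaining=[) ) * id * id $]
Step 17: shift ). Stack=[E + ( E + ( E )] ptr=8 lookahead=) remaining=[) * id * id $]
Step 18: reduce F->( E ). Stack=[E + ( E + F] ptr=8 lookahead=) remaining=[) * id * id $]
Step 19: reduce T->F. Stack=[E + ( E + T] ptr=8 lookahead=) remaining=[) * id * id $]
Step 20: reduce E->E + T. Stack=[E + ( E] ptr=8 lookahead=) remaining=[) * id * id $]
Step 21: shift ). Stack=[E + ( E )] ptr=9 lookahead=* remaining=[* id * id $]
Step 22: reduce F->( E ). Stack=[E + F] ptr=9 lookahead=* remaining=[* id * id $]
Step 23: reduce T->F. Stack=[E + T] ptr=9 lookahead=* remaining=[* id * id $]
Step 24: shift *. Stack=[E + T *] ptr=10 lookahead=id remaining=[id * id $]
Step 25: shift id. Stack=[E + T * id] ptr=11 lookahead=* remaining=[* id $]
Step 26: reduce F->id. Stack=[E + T * F] ptr=11 lookahead=* remaining=[* id $]
Step 27: reduce T->T * F. Stack=[E + T] ptr=11 lookahead=* remaining=[* id $]
Step 28: shift *. Stack=[E + T *] ptr=12 lookahead=id remaining=[id $]
Step 29: shift id. Stack=[E + T * id] ptr=13 lookahead=$ remaining=[$]
Step 30: reduce F->id. Stack=[E + T * F] ptr=13 lookahead=$ remaining=[$]
Step 31: reduce T->T * F. Stack=[E + T] ptr=13 lookahead=$ remaining=[$]
Step 32: reduce E->E + T. Stack=[E] ptr=13 lookahead=$ remaining=[$]
Step 33: accept. Stack=[E] ptr=13 lookahead=$ remaining=[$]

Answer: 33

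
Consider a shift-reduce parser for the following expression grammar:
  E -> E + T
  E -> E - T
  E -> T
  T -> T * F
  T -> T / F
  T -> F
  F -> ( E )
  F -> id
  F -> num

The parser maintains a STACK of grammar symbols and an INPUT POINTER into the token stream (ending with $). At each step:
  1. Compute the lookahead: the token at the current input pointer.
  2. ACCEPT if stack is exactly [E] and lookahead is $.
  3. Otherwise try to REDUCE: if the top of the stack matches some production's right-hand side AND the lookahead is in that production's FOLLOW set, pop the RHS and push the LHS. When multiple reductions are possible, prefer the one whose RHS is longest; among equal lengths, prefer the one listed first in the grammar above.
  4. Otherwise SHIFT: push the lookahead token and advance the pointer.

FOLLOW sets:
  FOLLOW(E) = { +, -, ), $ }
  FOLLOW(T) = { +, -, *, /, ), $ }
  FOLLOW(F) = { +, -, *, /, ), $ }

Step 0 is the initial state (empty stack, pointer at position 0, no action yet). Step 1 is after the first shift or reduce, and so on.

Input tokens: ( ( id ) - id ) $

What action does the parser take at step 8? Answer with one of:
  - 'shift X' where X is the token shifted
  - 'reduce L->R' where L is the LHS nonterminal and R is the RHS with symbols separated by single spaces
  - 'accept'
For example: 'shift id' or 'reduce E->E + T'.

Answer: reduce F->( E )

Derivation:
Step 1: shift (. Stack=[(] ptr=1 lookahead=( remaining=[( id ) - id ) $]
Step 2: shift (. Stack=[( (] ptr=2 lookahead=id remaining=[id ) - id ) $]
Step 3: shift id. Stack=[( ( id] ptr=3 lookahead=) remaining=[) - id ) $]
Step 4: reduce F->id. Stack=[( ( F] ptr=3 lookahead=) remaining=[) - id ) $]
Step 5: reduce T->F. Stack=[( ( T] ptr=3 lookahead=) remaining=[) - id ) $]
Step 6: reduce E->T. Stack=[( ( E] ptr=3 lookahead=) remaining=[) - id ) $]
Step 7: shift ). Stack=[( ( E )] ptr=4 lookahead=- remaining=[- id ) $]
Step 8: reduce F->( E ). Stack=[( F] ptr=4 lookahead=- remaining=[- id ) $]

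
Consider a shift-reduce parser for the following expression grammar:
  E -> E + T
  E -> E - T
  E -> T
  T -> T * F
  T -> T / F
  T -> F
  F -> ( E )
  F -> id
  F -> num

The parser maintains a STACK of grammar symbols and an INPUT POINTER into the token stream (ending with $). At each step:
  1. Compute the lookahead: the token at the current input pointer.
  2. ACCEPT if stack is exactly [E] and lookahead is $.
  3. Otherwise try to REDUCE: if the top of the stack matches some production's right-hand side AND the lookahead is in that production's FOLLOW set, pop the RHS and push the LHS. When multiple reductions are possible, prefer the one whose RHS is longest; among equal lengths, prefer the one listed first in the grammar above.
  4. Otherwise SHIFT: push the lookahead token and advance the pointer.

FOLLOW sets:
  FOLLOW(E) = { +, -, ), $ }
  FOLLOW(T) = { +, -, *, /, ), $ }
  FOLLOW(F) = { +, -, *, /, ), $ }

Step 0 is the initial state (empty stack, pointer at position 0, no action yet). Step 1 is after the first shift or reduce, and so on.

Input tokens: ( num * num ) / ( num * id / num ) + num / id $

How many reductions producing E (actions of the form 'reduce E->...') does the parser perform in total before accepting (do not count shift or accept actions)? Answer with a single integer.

Answer: 4

Derivation:
Step 1: shift (. Stack=[(] ptr=1 lookahead=num remaining=[num * num ) / ( num * id / num ) + num / id $]
Step 2: shift num. Stack=[( num] ptr=2 lookahead=* remaining=[* num ) / ( num * id / num ) + num / id $]
Step 3: reduce F->num. Stack=[( F] ptr=2 lookahead=* remaining=[* num ) / ( num * id / num ) + num / id $]
Step 4: reduce T->F. Stack=[( T] ptr=2 lookahead=* remaining=[* num ) / ( num * id / num ) + num / id $]
Step 5: shift *. Stack=[( T *] ptr=3 lookahead=num remaining=[num ) / ( num * id / num ) + num / id $]
Step 6: shift num. Stack=[( T * num] ptr=4 lookahead=) remaining=[) / ( num * id / num ) + num / id $]
Step 7: reduce F->num. Stack=[( T * F] ptr=4 lookahead=) remaining=[) / ( num * id / num ) + num / id $]
Step 8: reduce T->T * F. Stack=[( T] ptr=4 lookahead=) remaining=[) / ( num * id / num ) + num / id $]
Step 9: reduce E->T. Stack=[( E] ptr=4 lookahead=) remaining=[) / ( num * id / num ) + num / id $]
Step 10: shift ). Stack=[( E )] ptr=5 lookahead=/ remaining=[/ ( num * id / num ) + num / id $]
Step 11: reduce F->( E ). Stack=[F] ptr=5 lookahead=/ remaining=[/ ( num * id / num ) + num / id $]
Step 12: reduce T->F. Stack=[T] ptr=5 lookahead=/ remaining=[/ ( num * id / num ) + num / id $]
Step 13: shift /. Stack=[T /] ptr=6 lookahead=( remaining=[( num * id / num ) + num / id $]
Step 14: shift (. Stack=[T / (] ptr=7 lookahead=num remaining=[num * id / num ) + num / id $]
Step 15: shift num. Stack=[T / ( num] ptr=8 lookahead=* remaining=[* id / num ) + num / id $]
Step 16: reduce F->num. Stack=[T / ( F] ptr=8 lookahead=* remaining=[* id / num ) + num / id $]
Step 17: reduce T->F. Stack=[T / ( T] ptr=8 lookahead=* remaining=[* id / num ) + num / id $]
Step 18: shift *. Stack=[T / ( T *] ptr=9 lookahead=id remaining=[id / num ) + num / id $]
Step 19: shift id. Stack=[T / ( T * id] ptr=10 lookahead=/ remaining=[/ num ) + num / id $]
Step 20: reduce F->id. Stack=[T / ( T * F] ptr=10 lookahead=/ remaining=[/ num ) + num / id $]
Step 21: reduce T->T * F. Stack=[T / ( T] ptr=10 lookahead=/ remaining=[/ num ) + num / id $]
Step 22: shift /. Stack=[T / ( T /] ptr=11 lookahead=num remaining=[num ) + num / id $]
Step 23: shift num. Stack=[T / ( T / num] ptr=12 lookahead=) remaining=[) + num / id $]
Step 24: reduce F->num. Stack=[T / ( T / F] ptr=12 lookahead=) remaining=[) + num / id $]
Step 25: reduce T->T / F. Stack=[T / ( T] ptr=12 lookahead=) remaining=[) + num / id $]
Step 26: reduce E->T. Stack=[T / ( E] ptr=12 lookahead=) remaining=[) + num / id $]
Step 27: shift ). Stack=[T / ( E )] ptr=13 lookahead=+ remaining=[+ num / id $]
Step 28: reduce F->( E ). Stack=[T / F] ptr=13 lookahead=+ remaining=[+ num / id $]
Step 29: reduce T->T / F. Stack=[T] ptr=13 lookahead=+ remaining=[+ num / id $]
Step 30: reduce E->T. Stack=[E] ptr=13 lookahead=+ remaining=[+ num / id $]
Step 31: shift +. Stack=[E +] ptr=14 lookahead=num remaining=[num / id $]
Step 32: shift num. Stack=[E + num] ptr=15 lookahead=/ remaining=[/ id $]
Step 33: reduce F->num. Stack=[E + F] ptr=15 lookahead=/ remaining=[/ id $]
Step 34: reduce T->F. Stack=[E + T] ptr=15 lookahead=/ remaining=[/ id $]
Step 35: shift /. Stack=[E + T /] ptr=16 lookahead=id remaining=[id $]
Step 36: shift id. Stack=[E + T / id] ptr=17 lookahead=$ remaining=[$]
Step 37: reduce F->id. Stack=[E + T / F] ptr=17 lookahead=$ remaining=[$]
Step 38: reduce T->T / F. Stack=[E + T] ptr=17 lookahead=$ remaining=[$]
Step 39: reduce E->E + T. Stack=[E] ptr=17 lookahead=$ remaining=[$]
Step 40: accept. Stack=[E] ptr=17 lookahead=$ remaining=[$]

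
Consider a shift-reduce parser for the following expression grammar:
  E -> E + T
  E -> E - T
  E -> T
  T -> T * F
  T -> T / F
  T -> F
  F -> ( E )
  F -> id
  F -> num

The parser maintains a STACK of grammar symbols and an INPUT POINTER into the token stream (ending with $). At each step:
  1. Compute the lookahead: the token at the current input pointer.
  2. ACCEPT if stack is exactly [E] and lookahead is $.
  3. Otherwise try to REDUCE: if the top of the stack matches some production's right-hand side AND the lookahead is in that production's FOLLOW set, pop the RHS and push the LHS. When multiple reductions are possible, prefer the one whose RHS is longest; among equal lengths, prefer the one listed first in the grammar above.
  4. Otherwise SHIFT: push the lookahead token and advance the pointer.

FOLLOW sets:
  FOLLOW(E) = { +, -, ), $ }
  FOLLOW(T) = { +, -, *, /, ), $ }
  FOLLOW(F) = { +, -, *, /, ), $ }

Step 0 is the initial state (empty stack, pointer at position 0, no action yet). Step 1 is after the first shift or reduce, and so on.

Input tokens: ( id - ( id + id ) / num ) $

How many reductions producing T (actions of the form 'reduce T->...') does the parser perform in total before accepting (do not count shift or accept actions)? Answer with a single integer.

Step 1: shift (. Stack=[(] ptr=1 lookahead=id remaining=[id - ( id + id ) / num ) $]
Step 2: shift id. Stack=[( id] ptr=2 lookahead=- remaining=[- ( id + id ) / num ) $]
Step 3: reduce F->id. Stack=[( F] ptr=2 lookahead=- remaining=[- ( id + id ) / num ) $]
Step 4: reduce T->F. Stack=[( T] ptr=2 lookahead=- remaining=[- ( id + id ) / num ) $]
Step 5: reduce E->T. Stack=[( E] ptr=2 lookahead=- remaining=[- ( id + id ) / num ) $]
Step 6: shift -. Stack=[( E -] ptr=3 lookahead=( remaining=[( id + id ) / num ) $]
Step 7: shift (. Stack=[( E - (] ptr=4 lookahead=id remaining=[id + id ) / num ) $]
Step 8: shift id. Stack=[( E - ( id] ptr=5 lookahead=+ remaining=[+ id ) / num ) $]
Step 9: reduce F->id. Stack=[( E - ( F] ptr=5 lookahead=+ remaining=[+ id ) / num ) $]
Step 10: reduce T->F. Stack=[( E - ( T] ptr=5 lookahead=+ remaining=[+ id ) / num ) $]
Step 11: reduce E->T. Stack=[( E - ( E] ptr=5 lookahead=+ remaining=[+ id ) / num ) $]
Step 12: shift +. Stack=[( E - ( E +] ptr=6 lookahead=id remaining=[id ) / num ) $]
Step 13: shift id. Stack=[( E - ( E + id] ptr=7 lookahead=) remaining=[) / num ) $]
Step 14: reduce F->id. Stack=[( E - ( E + F] ptr=7 lookahead=) remaining=[) / num ) $]
Step 15: reduce T->F. Stack=[( E - ( E + T] ptr=7 lookahead=) remaining=[) / num ) $]
Step 16: reduce E->E + T. Stack=[( E - ( E] ptr=7 lookahead=) remaining=[) / num ) $]
Step 17: shift ). Stack=[( E - ( E )] ptr=8 lookahead=/ remaining=[/ num ) $]
Step 18: reduce F->( E ). Stack=[( E - F] ptr=8 lookahead=/ remaining=[/ num ) $]
Step 19: reduce T->F. Stack=[( E - T] ptr=8 lookahead=/ remaining=[/ num ) $]
Step 20: shift /. Stack=[( E - T /] ptr=9 lookahead=num remaining=[num ) $]
Step 21: shift num. Stack=[( E - T / num] ptr=10 lookahead=) remaining=[) $]
Step 22: reduce F->num. Stack=[( E - T / F] ptr=10 lookahead=) remaining=[) $]
Step 23: reduce T->T / F. Stack=[( E - T] ptr=10 lookahead=) remaining=[) $]
Step 24: reduce E->E - T. Stack=[( E] ptr=10 lookahead=) remaining=[) $]
Step 25: shift ). Stack=[( E )] ptr=11 lookahead=$ remaining=[$]
Step 26: reduce F->( E ). Stack=[F] ptr=11 lookahead=$ remaining=[$]
Step 27: reduce T->F. Stack=[T] ptr=11 lookahead=$ remaining=[$]
Step 28: reduce E->T. Stack=[E] ptr=11 lookahead=$ remaining=[$]
Step 29: accept. Stack=[E] ptr=11 lookahead=$ remaining=[$]

Answer: 6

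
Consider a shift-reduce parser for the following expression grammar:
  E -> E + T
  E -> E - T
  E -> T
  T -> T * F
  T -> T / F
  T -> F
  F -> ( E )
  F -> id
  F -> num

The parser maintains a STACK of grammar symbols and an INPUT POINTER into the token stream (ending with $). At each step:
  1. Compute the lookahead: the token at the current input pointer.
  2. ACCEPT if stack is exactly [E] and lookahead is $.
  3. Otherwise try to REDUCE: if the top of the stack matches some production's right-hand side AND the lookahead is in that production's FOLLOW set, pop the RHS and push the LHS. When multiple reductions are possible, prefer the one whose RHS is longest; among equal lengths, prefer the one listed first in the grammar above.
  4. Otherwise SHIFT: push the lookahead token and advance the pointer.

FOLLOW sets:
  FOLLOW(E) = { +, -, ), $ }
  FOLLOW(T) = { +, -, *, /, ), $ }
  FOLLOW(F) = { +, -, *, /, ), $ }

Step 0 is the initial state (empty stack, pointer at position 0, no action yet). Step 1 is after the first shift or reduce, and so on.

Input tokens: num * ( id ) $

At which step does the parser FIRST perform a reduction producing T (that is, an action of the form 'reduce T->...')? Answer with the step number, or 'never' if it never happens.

Step 1: shift num. Stack=[num] ptr=1 lookahead=* remaining=[* ( id ) $]
Step 2: reduce F->num. Stack=[F] ptr=1 lookahead=* remaining=[* ( id ) $]
Step 3: reduce T->F. Stack=[T] ptr=1 lookahead=* remaining=[* ( id ) $]

Answer: 3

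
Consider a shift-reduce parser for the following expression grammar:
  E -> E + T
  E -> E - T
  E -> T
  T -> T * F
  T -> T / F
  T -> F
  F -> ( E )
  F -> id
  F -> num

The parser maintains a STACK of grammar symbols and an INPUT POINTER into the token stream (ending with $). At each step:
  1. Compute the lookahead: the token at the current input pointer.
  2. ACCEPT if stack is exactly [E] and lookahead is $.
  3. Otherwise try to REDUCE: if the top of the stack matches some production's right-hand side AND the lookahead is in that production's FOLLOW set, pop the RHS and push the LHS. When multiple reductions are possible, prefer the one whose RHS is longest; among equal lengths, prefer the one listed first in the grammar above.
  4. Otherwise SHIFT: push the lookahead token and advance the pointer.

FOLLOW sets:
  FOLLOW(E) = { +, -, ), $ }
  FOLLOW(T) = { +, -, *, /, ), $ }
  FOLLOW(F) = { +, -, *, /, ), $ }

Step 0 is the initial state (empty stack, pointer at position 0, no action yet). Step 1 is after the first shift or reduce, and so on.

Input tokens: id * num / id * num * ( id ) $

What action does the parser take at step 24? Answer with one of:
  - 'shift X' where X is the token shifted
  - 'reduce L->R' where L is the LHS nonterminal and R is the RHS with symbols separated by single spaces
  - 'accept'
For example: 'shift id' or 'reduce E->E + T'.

Answer: reduce T->T * F

Derivation:
Step 1: shift id. Stack=[id] ptr=1 lookahead=* remaining=[* num / id * num * ( id ) $]
Step 2: reduce F->id. Stack=[F] ptr=1 lookahead=* remaining=[* num / id * num * ( id ) $]
Step 3: reduce T->F. Stack=[T] ptr=1 lookahead=* remaining=[* num / id * num * ( id ) $]
Step 4: shift *. Stack=[T *] ptr=2 lookahead=num remaining=[num / id * num * ( id ) $]
Step 5: shift num. Stack=[T * num] ptr=3 lookahead=/ remaining=[/ id * num * ( id ) $]
Step 6: reduce F->num. Stack=[T * F] ptr=3 lookahead=/ remaining=[/ id * num * ( id ) $]
Step 7: reduce T->T * F. Stack=[T] ptr=3 lookahead=/ remaining=[/ id * num * ( id ) $]
Step 8: shift /. Stack=[T /] ptr=4 lookahead=id remaining=[id * num * ( id ) $]
Step 9: shift id. Stack=[T / id] ptr=5 lookahead=* remaining=[* num * ( id ) $]
Step 10: reduce F->id. Stack=[T / F] ptr=5 lookahead=* remaining=[* num * ( id ) $]
Step 11: reduce T->T / F. Stack=[T] ptr=5 lookahead=* remaining=[* num * ( id ) $]
Step 12: shift *. Stack=[T *] ptr=6 lookahead=num remaining=[num * ( id ) $]
Step 13: shift num. Stack=[T * num] ptr=7 lookahead=* remaining=[* ( id ) $]
Step 14: reduce F->num. Stack=[T * F] ptr=7 lookahead=* remaining=[* ( id ) $]
Step 15: reduce T->T * F. Stack=[T] ptr=7 lookahead=* remaining=[* ( id ) $]
Step 16: shift *. Stack=[T *] ptr=8 lookahead=( remaining=[( id ) $]
Step 17: shift (. Stack=[T * (] ptr=9 lookahead=id remaining=[id ) $]
Step 18: shift id. Stack=[T * ( id] ptr=10 lookahead=) remaining=[) $]
Step 19: reduce F->id. Stack=[T * ( F] ptr=10 lookahead=) remaining=[) $]
Step 20: reduce T->F. Stack=[T * ( T] ptr=10 lookahead=) remaining=[) $]
Step 21: reduce E->T. Stack=[T * ( E] ptr=10 lookahead=) remaining=[) $]
Step 22: shift ). Stack=[T * ( E )] ptr=11 lookahead=$ remaining=[$]
Step 23: reduce F->( E ). Stack=[T * F] ptr=11 lookahead=$ remaining=[$]
Step 24: reduce T->T * F. Stack=[T] ptr=11 lookahead=$ remaining=[$]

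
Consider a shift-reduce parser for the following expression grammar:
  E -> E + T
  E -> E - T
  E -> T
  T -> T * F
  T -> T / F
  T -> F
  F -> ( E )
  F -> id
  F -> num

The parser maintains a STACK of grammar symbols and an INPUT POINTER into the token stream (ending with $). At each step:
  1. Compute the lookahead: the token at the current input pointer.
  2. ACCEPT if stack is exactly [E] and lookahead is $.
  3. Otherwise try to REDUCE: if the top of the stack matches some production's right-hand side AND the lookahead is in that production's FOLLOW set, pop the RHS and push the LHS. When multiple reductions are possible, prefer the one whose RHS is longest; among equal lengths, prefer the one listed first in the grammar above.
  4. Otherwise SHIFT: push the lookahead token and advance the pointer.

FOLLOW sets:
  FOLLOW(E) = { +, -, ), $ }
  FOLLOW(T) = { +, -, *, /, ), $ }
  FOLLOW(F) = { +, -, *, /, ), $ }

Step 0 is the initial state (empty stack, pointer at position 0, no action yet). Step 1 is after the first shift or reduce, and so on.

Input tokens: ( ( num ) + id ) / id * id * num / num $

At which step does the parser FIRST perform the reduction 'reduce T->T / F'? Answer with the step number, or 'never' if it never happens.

Step 1: shift (. Stack=[(] ptr=1 lookahead=( remaining=[( num ) + id ) / id * id * num / num $]
Step 2: shift (. Stack=[( (] ptr=2 lookahead=num remaining=[num ) + id ) / id * id * num / num $]
Step 3: shift num. Stack=[( ( num] ptr=3 lookahead=) remaining=[) + id ) / id * id * num / num $]
Step 4: reduce F->num. Stack=[( ( F] ptr=3 lookahead=) remaining=[) + id ) / id * id * num / num $]
Step 5: reduce T->F. Stack=[( ( T] ptr=3 lookahead=) remaining=[) + id ) / id * id * num / num $]
Step 6: reduce E->T. Stack=[( ( E] ptr=3 lookahead=) remaining=[) + id ) / id * id * num / num $]
Step 7: shift ). Stack=[( ( E )] ptr=4 lookahead=+ remaining=[+ id ) / id * id * num / num $]
Step 8: reduce F->( E ). Stack=[( F] ptr=4 lookahead=+ remaining=[+ id ) / id * id * num / num $]
Step 9: reduce T->F. Stack=[( T] ptr=4 lookahead=+ remaining=[+ id ) / id * id * num / num $]
Step 10: reduce E->T. Stack=[( E] ptr=4 lookahead=+ remaining=[+ id ) / id * id * num / num $]
Step 11: shift +. Stack=[( E +] ptr=5 lookahead=id remaining=[id ) / id * id * num / num $]
Step 12: shift id. Stack=[( E + id] ptr=6 lookahead=) remaining=[) / id * id * num / num $]
Step 13: reduce F->id. Stack=[( E + F] ptr=6 lookahead=) remaining=[) / id * id * num / num $]
Step 14: reduce T->F. Stack=[( E + T] ptr=6 lookahead=) remaining=[) / id * id * num / num $]
Step 15: reduce E->E + T. Stack=[( E] ptr=6 lookahead=) remaining=[) / id * id * num / num $]
Step 16: shift ). Stack=[( E )] ptr=7 lookahead=/ remaining=[/ id * id * num / num $]
Step 17: reduce F->( E ). Stack=[F] ptr=7 lookahead=/ remaining=[/ id * id * num / num $]
Step 18: reduce T->F. Stack=[T] ptr=7 lookahead=/ remaining=[/ id * id * num / num $]
Step 19: shift /. Stack=[T /] ptr=8 lookahead=id remaining=[id * id * num / num $]
Step 20: shift id. Stack=[T / id] ptr=9 lookahead=* remaining=[* id * num / num $]
Step 21: reduce F->id. Stack=[T / F] ptr=9 lookahead=* remaining=[* id * num / num $]
Step 22: reduce T->T / F. Stack=[T] ptr=9 lookahead=* remaining=[* id * num / num $]

Answer: 22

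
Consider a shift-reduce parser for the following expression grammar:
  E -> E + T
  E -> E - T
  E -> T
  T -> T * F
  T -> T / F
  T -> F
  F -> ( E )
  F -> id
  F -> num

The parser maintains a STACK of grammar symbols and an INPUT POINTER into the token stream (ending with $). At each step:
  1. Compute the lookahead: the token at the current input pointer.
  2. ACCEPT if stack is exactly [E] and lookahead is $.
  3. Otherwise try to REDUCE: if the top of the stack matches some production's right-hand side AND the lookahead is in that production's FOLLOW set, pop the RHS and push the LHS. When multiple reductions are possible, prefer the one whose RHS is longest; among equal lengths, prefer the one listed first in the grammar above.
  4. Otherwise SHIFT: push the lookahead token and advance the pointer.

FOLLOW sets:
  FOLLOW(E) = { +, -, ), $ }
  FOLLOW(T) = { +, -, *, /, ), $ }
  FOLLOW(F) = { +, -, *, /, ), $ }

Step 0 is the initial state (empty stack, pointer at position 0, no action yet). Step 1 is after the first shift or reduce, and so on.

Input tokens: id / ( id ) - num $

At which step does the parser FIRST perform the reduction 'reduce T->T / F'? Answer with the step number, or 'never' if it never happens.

Step 1: shift id. Stack=[id] ptr=1 lookahead=/ remaining=[/ ( id ) - num $]
Step 2: reduce F->id. Stack=[F] ptr=1 lookahead=/ remaining=[/ ( id ) - num $]
Step 3: reduce T->F. Stack=[T] ptr=1 lookahead=/ remaining=[/ ( id ) - num $]
Step 4: shift /. Stack=[T /] ptr=2 lookahead=( remaining=[( id ) - num $]
Step 5: shift (. Stack=[T / (] ptr=3 lookahead=id remaining=[id ) - num $]
Step 6: shift id. Stack=[T / ( id] ptr=4 lookahead=) remaining=[) - num $]
Step 7: reduce F->id. Stack=[T / ( F] ptr=4 lookahead=) remaining=[) - num $]
Step 8: reduce T->F. Stack=[T / ( T] ptr=4 lookahead=) remaining=[) - num $]
Step 9: reduce E->T. Stack=[T / ( E] ptr=4 lookahead=) remaining=[) - num $]
Step 10: shift ). Stack=[T / ( E )] ptr=5 lookahead=- remaining=[- num $]
Step 11: reduce F->( E ). Stack=[T / F] ptr=5 lookahead=- remaining=[- num $]
Step 12: reduce T->T / F. Stack=[T] ptr=5 lookahead=- remaining=[- num $]

Answer: 12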